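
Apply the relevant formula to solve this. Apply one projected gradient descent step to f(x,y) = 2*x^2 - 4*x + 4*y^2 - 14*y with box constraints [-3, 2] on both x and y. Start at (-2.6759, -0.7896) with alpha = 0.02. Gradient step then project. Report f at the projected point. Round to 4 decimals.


Step 1: Compute gradient at (-2.6759, -0.7896).
grad_x = 2*2*-2.6759 - 4 = -14.7036
grad_y = 2*4*-0.7896 - 14 = -20.3168
Step 2: Gradient step.
x_raw = -2.6759 - 0.02*-14.7036 = -2.3818
y_raw = -0.7896 - 0.02*-20.3168 = -0.3833
Step 3: Project onto [-3, 2].
x_proj = clip(-2.3818) = -2.3818
y_proj = clip(-0.3833) = -0.3833
Step 4: Evaluate f.
f(-2.3818, -0.3833) = 26.8268


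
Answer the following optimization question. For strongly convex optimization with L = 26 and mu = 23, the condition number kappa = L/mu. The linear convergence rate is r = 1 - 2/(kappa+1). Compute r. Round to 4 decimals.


Step 1: Compute the condition number.
kappa = L/mu = 26/23 = 1.1304
Step 2: Compute the convergence rate.
r = 1 - 2/(kappa + 1) = 1 - 2*mu/(L + mu) = (L - mu)/(L + mu) = 3/49 = 0.0612


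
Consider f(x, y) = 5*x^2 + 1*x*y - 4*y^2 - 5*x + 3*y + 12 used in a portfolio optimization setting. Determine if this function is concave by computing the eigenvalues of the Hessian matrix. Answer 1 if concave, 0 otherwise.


The Hessian of f(x,y) = 5*x^2 + 1*x*y - 4*y^2 - 5*x + 3*y + 12 is:
H = [[10, 1], [1, -8]]
Trace = 10 - 8 = 2
Determinant = 10*-8 - (1)^2 = -81
Discriminant = (2)^2 - 4*-81 = 328.0
Eigenvalues: lambda_1 = -8.0554, lambda_2 = 10.0554
The function is not concave.

0


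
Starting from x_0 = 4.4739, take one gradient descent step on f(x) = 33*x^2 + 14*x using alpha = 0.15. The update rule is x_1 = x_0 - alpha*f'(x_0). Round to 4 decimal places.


We compute the gradient at x_0 and apply the update.
f'(x) = 66*x + 14
f'(4.4739) = 66*4.4739 + 14 = 309.2774
x_1 = 4.4739 - 0.15*309.2774 = -41.9177


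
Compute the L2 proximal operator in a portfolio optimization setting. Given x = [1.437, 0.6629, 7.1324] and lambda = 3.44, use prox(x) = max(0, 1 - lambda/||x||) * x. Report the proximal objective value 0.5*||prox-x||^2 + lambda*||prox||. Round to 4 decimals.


Step 1: Compute ||x||.
||x|| = 7.3059
Step 2: Compute scaling factor.
scale = max(0, 1 - 3.44/7.3059) = 0.5291
Step 3: prox(x) = [0.7604, 0.3508, 3.7741]
||prox(x)|| = 3.8659
Step 4: Proximal objective.
0.5*||prox-x||^2 = 5.9168
lambda*||prox|| = 13.2987
Total = 19.2153


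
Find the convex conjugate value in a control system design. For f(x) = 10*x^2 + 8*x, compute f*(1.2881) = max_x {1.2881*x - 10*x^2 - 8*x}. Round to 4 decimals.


f*(y) = sup_x {y*x - a*x^2 - b*x} = sup_x {(y-b)*x - a*x^2}
FOC: (y - b) - 2a*x = 0 => x* = (y - b)/(2a)
x* = (1.2881 - 8)/(2*10) = -0.3356
f*(1.2881) = (y-b)^2/(4a) = (1.2881 - 8)^2/(4*10)
= 45.0496/40 = 1.1262


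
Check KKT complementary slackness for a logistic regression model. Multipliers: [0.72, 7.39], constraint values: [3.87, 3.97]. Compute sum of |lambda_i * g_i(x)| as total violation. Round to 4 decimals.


KKT complementary slackness check:
lambda_1 * g_1 = 0.72 * 3.87 = 2.7864
lambda_2 * g_2 = 7.39 * 3.97 = 29.3383
Total violation = 2.7864 + 29.3383 = 32.1247


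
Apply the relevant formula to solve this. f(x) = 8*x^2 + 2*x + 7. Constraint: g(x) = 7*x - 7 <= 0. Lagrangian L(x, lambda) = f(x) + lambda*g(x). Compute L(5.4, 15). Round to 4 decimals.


Step 1: Evaluate f(x).
f(5.4) = 8*5.4^2 + 2*5.4 + 7 = 251.08
Step 2: Evaluate g(x).
g(5.4) = 7*5.4 - 7 = 30.8
Step 3: Compute Lagrangian.
L = 251.08 + 15*30.8 = 713.08


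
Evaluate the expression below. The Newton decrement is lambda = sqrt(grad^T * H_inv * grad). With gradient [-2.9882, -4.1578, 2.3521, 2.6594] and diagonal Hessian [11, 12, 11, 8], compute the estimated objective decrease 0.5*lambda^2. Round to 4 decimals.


Step 1: H is diagonal, so H^(-1) * g = [-0.2717, -0.3465, 0.2138, 0.3324].
Step 2: g^T H^(-1) g = sum_i g_i^2 / H_ii
  = (-2.9882)^2/11 + (-4.1578)^2/12 + (2.3521)^2/11 + (2.6594)^2/8
  = 0.8118 + 1.4406 + 0.5029 + 0.8841 = 3.6394
Step 3: Objective decrease = 0.5 * g^T H^(-1) g = 1.8197


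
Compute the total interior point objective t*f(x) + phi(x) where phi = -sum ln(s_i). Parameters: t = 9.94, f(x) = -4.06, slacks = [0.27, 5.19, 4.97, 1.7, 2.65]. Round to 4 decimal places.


Step 1: Compute log-barrier.
ln values: [-1.3093, 1.6467, 1.6034, 0.5306, 0.9746]
phi = -(-1.3093 + 1.6467 + 1.6034 + 0.5306 + 0.9746) = -3.446
Step 2: Compute augmented objective.
t*f(x) = 9.94*-4.06 = -40.3564
Total = -40.3564 - 3.446 = -43.8024


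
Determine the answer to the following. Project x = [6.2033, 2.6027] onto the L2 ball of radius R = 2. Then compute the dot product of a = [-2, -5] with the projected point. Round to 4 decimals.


Step 1: Compute ||x|| (intermediates to 6 decimals).
||x|| = sqrt(6.2033^2 + 2.6027^2) = 6.727182
Step 2: Project.
Since ||x|| > R, scale = R/||x|| = 2/6.727182 = 0.297301, proj(x) = scale * x
proj(x) = [1.844247, 0.773785]
Step 3: Dot product.
a^T * proj(x) = -2*1.844247 - 5*0.773785 = -7.5574


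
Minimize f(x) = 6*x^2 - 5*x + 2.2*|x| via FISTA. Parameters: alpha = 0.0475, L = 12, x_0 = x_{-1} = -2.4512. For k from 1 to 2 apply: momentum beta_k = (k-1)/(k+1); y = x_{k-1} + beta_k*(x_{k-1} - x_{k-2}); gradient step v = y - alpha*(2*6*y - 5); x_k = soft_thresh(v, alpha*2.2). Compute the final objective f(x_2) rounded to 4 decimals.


FISTA on f(x) = 6*x^2 - 5*x + 2.2*|x|
L = 12, alpha = 0.0475
Iteration 1: beta = 0.0, y = -2.4512 + 0.0*(-2.4512 + 2.4512) = -2.4512
  grad(y) = -34.4144, v = y - alpha*grad = -0.8165
  prox(v) = soft_thresh(-0.8165, 0.1045) = -0.712
Iteration 2: beta = 0.3333, y = -0.712 + 0.3333*(-0.712 + 2.4512) = -0.1323
  grad(y) = -6.5875, v = y - alpha*grad = 0.1806
  prox(v) = soft_thresh(0.1806, 0.1045) = 0.0761
f(x_2) = 6*0.0761^2 - 5*0.0761 + 2.2*|0.0761| = -0.1784


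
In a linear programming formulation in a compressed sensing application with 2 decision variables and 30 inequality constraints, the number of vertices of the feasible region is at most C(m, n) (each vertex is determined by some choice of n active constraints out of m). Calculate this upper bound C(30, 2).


Each vertex corresponds to some choice of n active constraints out of m, so the number of vertices is at most C(m, n) = m! / (n!(m-n)!).
m = 30, n = 2
Numerator: 30 * 29
Denominator: 2! = 2
C(30, 2) = 435


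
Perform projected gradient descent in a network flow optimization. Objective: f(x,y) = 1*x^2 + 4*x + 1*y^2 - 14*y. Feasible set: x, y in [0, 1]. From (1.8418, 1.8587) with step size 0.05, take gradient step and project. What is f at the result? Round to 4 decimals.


Step 1: Compute gradient at (1.8418, 1.8587).
grad_x = 2*1*1.8418 + 4 = 7.6836
grad_y = 2*1*1.8587 - 14 = -10.2826
Step 2: Gradient step.
x_raw = 1.8418 - 0.05*7.6836 = 1.4576
y_raw = 1.8587 - 0.05*-10.2826 = 2.3728
Step 3: Project onto [0, 1].
x_proj = clip(1.4576) = 1.0
y_proj = clip(2.3728) = 1.0
Step 4: Evaluate f.
f(1.0, 1.0) = -8.0


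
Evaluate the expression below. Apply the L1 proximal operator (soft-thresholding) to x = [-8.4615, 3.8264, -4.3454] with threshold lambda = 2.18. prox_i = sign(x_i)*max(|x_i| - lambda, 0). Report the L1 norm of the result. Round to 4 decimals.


Soft-thresholding with lambda = 2.18:
prox(-8.4615) = sign(-8.4615)*max(|-8.4615| - 2.18, 0) = -6.2815
prox(3.8264) = sign(3.8264)*max(|3.8264| - 2.18, 0) = 1.6464
prox(-4.3454) = sign(-4.3454)*max(|-4.3454| - 2.18, 0) = -2.1654
prox(x) = [-6.2815, 1.6464, -2.1654]
||prox(x)||_1 = 6.2815 + 1.6464 + 2.1654 = 10.0933


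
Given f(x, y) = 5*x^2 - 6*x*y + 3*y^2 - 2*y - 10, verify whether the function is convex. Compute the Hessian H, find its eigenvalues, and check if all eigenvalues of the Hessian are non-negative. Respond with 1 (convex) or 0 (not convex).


The Hessian of f(x,y) = 5*x^2 - 6*x*y + 3*y^2 - 2*y - 10 is:
H = [[10, -6], [-6, 6]]
Trace = 10 + 6 = 16
Determinant = 10*6 - (-6)^2 = 24
Discriminant = (16)^2 - 4*24 = 160.0
Eigenvalues: lambda_1 = 1.6754, lambda_2 = 14.3246
The function is convex.

1


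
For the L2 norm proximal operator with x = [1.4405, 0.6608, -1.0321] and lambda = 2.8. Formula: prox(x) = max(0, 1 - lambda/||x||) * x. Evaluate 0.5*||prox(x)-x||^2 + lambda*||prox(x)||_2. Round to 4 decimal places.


Step 1: Compute ||x||.
||x|| = 1.8913
Step 2: Compute scaling factor.
scale = max(0, 1 - 2.8/1.8913) = 0.0
Step 3: prox(x) = [0.0, 0.0, -0.0]
||prox(x)|| = 0.0
Step 4: Proximal objective.
0.5*||prox-x||^2 = 1.7885
lambda*||prox|| = 0.0
Total = 1.7885


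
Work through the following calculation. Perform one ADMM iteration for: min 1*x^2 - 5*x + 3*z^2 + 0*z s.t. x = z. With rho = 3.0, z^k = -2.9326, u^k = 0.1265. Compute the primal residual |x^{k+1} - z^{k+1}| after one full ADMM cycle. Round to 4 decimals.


ADMM iteration with rho = 3.0, z^k = -2.9326, u^k = 0.1265
Step 1: x-update.
Minimize 1*x^2 - 5*x + (3.0/2)*(x + 2.9326 + 0.1265)^2
FOC: (2*1 + 3.0)*x = 5 + 3.0*(-2.9326 - 0.1265)
x^{k+1} = -0.8355
Step 2: z-update.
Minimize 3*z^2 + 0*z + (3.0/2)*(-0.8355 - z + 0.1265)^2
FOC: (2*3 + 3.0)*z = 0 + 3.0*(-0.8355 + 0.1265)
z^{k+1} = -0.2363
Step 3: u-update.
u^{k+1} = 0.1265 - 0.8355 + 0.2363 = -0.4726
Step 4: Primal residual = |-0.8355 + 0.2363| = 0.5991


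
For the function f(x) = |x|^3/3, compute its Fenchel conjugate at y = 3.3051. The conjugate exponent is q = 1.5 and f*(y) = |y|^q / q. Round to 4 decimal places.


The conjugate exponent q satisfies 1/p + 1/q = 1.
p = 3, so q = 3/(3 - 1) = 1.5
|y|^q = 3.3051^1.5 = 6.0086
f*(3.3051) = 6.0086 / 1.5 = 4.0058


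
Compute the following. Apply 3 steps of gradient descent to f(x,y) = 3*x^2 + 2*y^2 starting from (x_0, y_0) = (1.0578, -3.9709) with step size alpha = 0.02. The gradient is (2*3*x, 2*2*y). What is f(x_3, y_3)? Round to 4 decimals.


Gradient descent on f(x,y) = 3*x^2 + 2*y^2.
Starting point: (1.0578, -3.9709), alpha = 0.02
Step 1: grad_x = 2*3*1.0578 = 6.3468, grad_y = 2*2*-3.9709 = -15.8836
  x_1 = 1.0578 - 0.02*6.3468 = 0.9309
  y_1 = -3.9709 - 0.02*-15.8836 = -3.6532
Step 2: grad_x = 2*3*0.9309 = 5.5852, grad_y = 2*2*-3.6532 = -14.6129
  x_2 = 0.9309 - 0.02*5.5852 = 0.8192
  y_2 = -3.6532 - 0.02*-14.6129 = -3.361
Step 3: grad_x = 2*3*0.8192 = 4.915, grad_y = 2*2*-3.361 = -13.4439
  x_3 = 0.8192 - 0.02*4.915 = 0.7209
  y_3 = -3.361 - 0.02*-13.4439 = -3.0921
f(0.7209, -3.0921) = 3*0.7209^2 + 2*(-3.0921)^2 = 20.681


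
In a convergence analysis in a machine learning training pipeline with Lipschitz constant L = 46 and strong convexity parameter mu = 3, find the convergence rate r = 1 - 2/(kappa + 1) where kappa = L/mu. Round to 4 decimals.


Step 1: Compute the condition number.
kappa = L/mu = 46/3 = 15.3333
Step 2: Compute the convergence rate.
r = 1 - 2/(kappa + 1) = 1 - 2*mu/(L + mu) = (L - mu)/(L + mu) = 43/49 = 0.8776


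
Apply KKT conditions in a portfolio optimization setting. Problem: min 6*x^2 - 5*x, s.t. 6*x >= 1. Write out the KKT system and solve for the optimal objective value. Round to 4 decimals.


Step 1: Try lambda = 0 (constraint inactive).
Stationarity: 2*6*x - 5 = 0
x* = 5/(2*6) = 5/12 = 0.4167 (rounded; the exact value 5/12 is used below)
Check constraint: 6*0.4167 = 2.5002 >= 1 -- satisfied.
Step 2: Compute optimal value.
f(x*) = 6*(5/12)^2 - 5*(5/12) = -1.0417


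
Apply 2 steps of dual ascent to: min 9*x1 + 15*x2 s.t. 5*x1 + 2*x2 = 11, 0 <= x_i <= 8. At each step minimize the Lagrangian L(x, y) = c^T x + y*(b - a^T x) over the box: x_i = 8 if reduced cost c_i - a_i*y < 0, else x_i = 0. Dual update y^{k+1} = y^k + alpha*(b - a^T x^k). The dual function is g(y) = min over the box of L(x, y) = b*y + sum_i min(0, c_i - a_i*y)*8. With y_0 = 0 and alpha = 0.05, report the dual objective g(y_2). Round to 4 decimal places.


Dual ascent for LP: min 9*x1 + 15*x2, 5*x1 + 2*x2 = 11, 0 <= x_i <= 8
Step 1: y^k = 0.0, reduced costs: (9.0, 15.0)
  x^k = (0.0, 0.0), subgradient = b - a^T x = 11.0
  y^{k+1} = 0.0 + 0.05*11.0 = 0.55
Step 2: y^k = 0.55, reduced costs: (6.25, 13.9)
  x^k = (0.0, 0.0), subgradient = b - a^T x = 11.0
  y^{k+1} = 0.55 + 0.05*11.0 = 1.1
Dual objective at y_2 = 1.1: reduced costs (3.5, 12.8), box minimizer x = (0.0, 0.0)
g(y_2) = b*y + (c1 - a1*y)*x1 + (c2 - a2*y)*x2 = 11*1.1 + 3.5*0.0 + 12.8*0.0 = 12.1 + 0.0 + 0.0 = 12.1


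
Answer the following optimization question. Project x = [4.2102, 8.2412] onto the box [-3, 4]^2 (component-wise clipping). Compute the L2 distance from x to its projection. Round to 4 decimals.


Project each component onto [-3, 4].
clip(4.2102) = 4.0, clip(8.2412) = 4.0
Projection = [4.0, 4.0]
Squared diffs: [0.0442, 17.9878]
Distance = sqrt(18.032) = 4.2464


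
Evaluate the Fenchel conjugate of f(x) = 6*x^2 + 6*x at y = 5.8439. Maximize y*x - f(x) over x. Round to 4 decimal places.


f*(y) = sup_x {y*x - a*x^2 - b*x} = sup_x {(y-b)*x - a*x^2}
FOC: (y - b) - 2a*x = 0 => x* = (y - b)/(2a)
x* = (5.8439 - 6)/(2*6) = -0.013
f*(5.8439) = (y-b)^2/(4a) = (5.8439 - 6)^2/(4*6)
= 0.0244/24 = 0.001


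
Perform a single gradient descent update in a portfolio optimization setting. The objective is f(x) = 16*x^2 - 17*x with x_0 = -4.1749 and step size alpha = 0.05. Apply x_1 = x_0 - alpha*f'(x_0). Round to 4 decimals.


We compute the gradient at x_0 and apply the update.
f'(x) = 32*x - 17
f'(-4.1749) = 32*-4.1749 - 17 = -150.5968
x_1 = -4.1749 - 0.05*-150.5968 = 3.3549


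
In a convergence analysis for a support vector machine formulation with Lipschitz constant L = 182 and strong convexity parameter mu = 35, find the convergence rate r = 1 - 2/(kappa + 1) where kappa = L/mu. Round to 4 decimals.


Step 1: Compute the condition number.
kappa = L/mu = 182/35 = 5.2
Step 2: Compute the convergence rate.
r = 1 - 2/(kappa + 1) = 1 - 2*mu/(L + mu) = (L - mu)/(L + mu) = 147/217 = 0.6774


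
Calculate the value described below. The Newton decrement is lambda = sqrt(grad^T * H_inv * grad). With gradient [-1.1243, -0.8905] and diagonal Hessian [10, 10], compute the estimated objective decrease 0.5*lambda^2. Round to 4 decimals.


Step 1: H is diagonal, so H^(-1) * g = [-0.1124, -0.0891].
Step 2: g^T H^(-1) g = sum_i g_i^2 / H_ii
  = (-1.1243)^2/10 + (-0.8905)^2/10
  = 0.1264 + 0.0793 = 0.2057
Step 3: Objective decrease = 0.5 * g^T H^(-1) g = 0.1029


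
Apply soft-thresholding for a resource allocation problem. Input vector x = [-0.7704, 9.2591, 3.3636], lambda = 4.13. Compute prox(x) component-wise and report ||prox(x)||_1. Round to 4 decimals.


Soft-thresholding with lambda = 4.13:
prox(-0.7704) = sign(-0.7704)*max(|-0.7704| - 4.13, 0) = 0.0
prox(9.2591) = sign(9.2591)*max(|9.2591| - 4.13, 0) = 5.1291
prox(3.3636) = sign(3.3636)*max(|3.3636| - 4.13, 0) = 0.0
prox(x) = [0.0, 5.1291, 0.0]
||prox(x)||_1 = 0.0 + 5.1291 + 0.0 = 5.1291


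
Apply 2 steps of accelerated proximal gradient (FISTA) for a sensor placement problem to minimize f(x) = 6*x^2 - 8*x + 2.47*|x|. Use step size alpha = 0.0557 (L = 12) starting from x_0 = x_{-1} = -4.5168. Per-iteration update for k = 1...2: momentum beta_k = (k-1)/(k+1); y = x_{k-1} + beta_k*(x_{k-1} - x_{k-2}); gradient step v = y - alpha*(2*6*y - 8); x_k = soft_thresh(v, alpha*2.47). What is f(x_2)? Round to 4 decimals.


FISTA on f(x) = 6*x^2 - 8*x + 2.47*|x|
L = 12, alpha = 0.0557
Iteration 1: beta = 0.0, y = -4.5168 + 0.0*(-4.5168 + 4.5168) = -4.5168
  grad(y) = -62.2016, v = y - alpha*grad = -1.0522
  prox(v) = soft_thresh(-1.0522, 0.1376) = -0.9146
Iteration 2: beta = 0.3333, y = -0.9146 + 0.3333*(-0.9146 + 4.5168) = 0.2861
  grad(y) = -4.5663, v = y - alpha*grad = 0.5405
  prox(v) = soft_thresh(0.5405, 0.1376) = 0.4029
f(x_2) = 6*0.4029^2 - 8*0.4029 + 2.47*|0.4029| = -1.2541


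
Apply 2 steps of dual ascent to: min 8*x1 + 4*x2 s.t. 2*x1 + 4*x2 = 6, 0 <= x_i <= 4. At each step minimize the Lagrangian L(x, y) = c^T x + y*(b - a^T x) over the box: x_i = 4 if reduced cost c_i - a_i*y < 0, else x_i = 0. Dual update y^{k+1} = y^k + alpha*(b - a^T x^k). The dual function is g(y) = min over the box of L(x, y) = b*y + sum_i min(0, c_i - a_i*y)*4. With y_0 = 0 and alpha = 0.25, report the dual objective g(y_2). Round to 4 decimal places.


Dual ascent for LP: min 8*x1 + 4*x2, 2*x1 + 4*x2 = 6, 0 <= x_i <= 4
Step 1: y^k = 0.0, reduced costs: (8.0, 4.0)
  x^k = (0.0, 0.0), subgradient = b - a^T x = 6.0
  y^{k+1} = 0.0 + 0.25*6.0 = 1.5
Step 2: y^k = 1.5, reduced costs: (5.0, -2.0)
  x^k = (0.0, 4.0), subgradient = b - a^T x = -10.0
  y^{k+1} = 1.5 + 0.25*-10.0 = -1.0
Dual objective at y_2 = -1.0: reduced costs (10.0, 8.0), box minimizer x = (0.0, 0.0)
g(y_2) = b*y + (c1 - a1*y)*x1 + (c2 - a2*y)*x2 = 6*(-1.0) + 10.0*0.0 + 8.0*0.0 = -6.0 + 0.0 + 0.0 = -6.0


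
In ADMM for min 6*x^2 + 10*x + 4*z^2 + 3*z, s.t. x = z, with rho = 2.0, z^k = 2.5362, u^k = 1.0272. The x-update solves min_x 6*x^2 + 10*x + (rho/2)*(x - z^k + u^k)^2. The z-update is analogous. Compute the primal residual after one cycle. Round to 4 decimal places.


ADMM iteration with rho = 2.0, z^k = 2.5362, u^k = 1.0272
Step 1: x-update.
Minimize 6*x^2 + 10*x + (2.0/2)*(x - 2.5362 + 1.0272)^2
FOC: (2*6 + 2.0)*x = -10 + 2.0*(2.5362 - 1.0272)
x^{k+1} = -0.4987
Step 2: z-update.
Minimize 4*z^2 + 3*z + (2.0/2)*(-0.4987 - z + 1.0272)^2
FOC: (2*4 + 2.0)*z = -3 + 2.0*(-0.4987 + 1.0272)
z^{k+1} = -0.1943
Step 3: u-update.
u^{k+1} = 1.0272 - 0.4987 + 0.1943 = 0.7228
Step 4: Primal residual = |-0.4987 + 0.1943| = 0.3044


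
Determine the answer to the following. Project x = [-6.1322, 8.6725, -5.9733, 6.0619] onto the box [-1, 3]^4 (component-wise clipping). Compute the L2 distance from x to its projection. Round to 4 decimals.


Project each component onto [-1, 3].
clip(-6.1322) = -1.0, clip(8.6725) = 3.0, clip(-5.9733) = -1.0, clip(6.0619) = 3.0
Projection = [-1.0, 3.0, -1.0, 3.0]
Squared diffs: [26.3395, 32.1773, 24.7337, 9.3752]
Distance = sqrt(92.6257) = 9.6242


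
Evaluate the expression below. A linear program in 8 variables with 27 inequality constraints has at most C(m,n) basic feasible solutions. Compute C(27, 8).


Each vertex corresponds to some choice of n active constraints out of m, so the number of vertices is at most C(m, n) = m! / (n!(m-n)!).
m = 27, n = 8
Numerator: 27 * 26 * 25 * 24 * 23 * 22 * 21 * 20
Denominator: 8! = 40320
C(27, 8) = 2220075


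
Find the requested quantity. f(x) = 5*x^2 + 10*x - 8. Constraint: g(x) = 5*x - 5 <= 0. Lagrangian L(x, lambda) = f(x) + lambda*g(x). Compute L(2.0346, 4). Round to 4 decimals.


Step 1: Evaluate f(x).
f(2.0346) = 5*2.0346^2 + 10*2.0346 - 8 = 33.044
Step 2: Evaluate g(x).
g(2.0346) = 5*2.0346 - 5 = 5.173
Step 3: Compute Lagrangian.
L = 33.044 + 4*5.173 = 53.736


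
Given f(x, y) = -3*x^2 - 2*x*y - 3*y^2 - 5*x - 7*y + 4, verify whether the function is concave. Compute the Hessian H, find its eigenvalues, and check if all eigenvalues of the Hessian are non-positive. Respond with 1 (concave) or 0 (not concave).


The Hessian of f(x,y) = -3*x^2 - 2*x*y - 3*y^2 - 5*x - 7*y + 4 is:
H = [[-6, -2], [-2, -6]]
Trace = -6 - 6 = -12
Determinant = -6*-6 - (-2)^2 = 32
Discriminant = (-12)^2 - 4*32 = 16.0
Eigenvalues: lambda_1 = -8.0, lambda_2 = -4.0
The function is concave.

1


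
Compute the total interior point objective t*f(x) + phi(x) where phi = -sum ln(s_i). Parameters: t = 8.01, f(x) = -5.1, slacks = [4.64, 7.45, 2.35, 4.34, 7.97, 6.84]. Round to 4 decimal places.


Step 1: Compute log-barrier.
ln values: [1.5347, 2.0082, 0.8544, 1.4679, 2.0757, 1.9228]
phi = -(1.5347 + 2.0082 + 0.8544 + 1.4679 + 2.0757 + 1.9228) = -9.8637
Step 2: Compute augmented objective.
t*f(x) = 8.01*-5.1 = -40.851
Total = -40.851 - 9.8637 = -50.7147


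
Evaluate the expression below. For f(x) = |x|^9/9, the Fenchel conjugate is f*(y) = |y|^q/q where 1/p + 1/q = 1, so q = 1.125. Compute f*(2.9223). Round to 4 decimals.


The conjugate exponent q satisfies 1/p + 1/q = 1.
p = 9, so q = 9/(9 - 1) = 1.125
|y|^q = 2.9223^1.125 = 3.3415
f*(2.9223) = 3.3415 / 1.125 = 2.9702


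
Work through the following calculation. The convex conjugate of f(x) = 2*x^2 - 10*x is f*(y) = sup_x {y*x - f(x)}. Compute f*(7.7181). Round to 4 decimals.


f*(y) = sup_x {y*x - a*x^2 - b*x} = sup_x {(y-b)*x - a*x^2}
FOC: (y - b) - 2a*x = 0 => x* = (y - b)/(2a)
x* = (7.7181 + 10)/(2*2) = 4.4295
f*(7.7181) = (y-b)^2/(4a) = (7.7181 + 10)^2/(4*2)
= 313.9311/8 = 39.2414


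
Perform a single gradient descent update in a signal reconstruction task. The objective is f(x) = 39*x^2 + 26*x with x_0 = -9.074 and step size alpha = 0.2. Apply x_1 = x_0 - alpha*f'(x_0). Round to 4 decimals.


We compute the gradient at x_0 and apply the update.
f'(x) = 78*x + 26
f'(-9.074) = 78*-9.074 + 26 = -681.772
x_1 = -9.074 - 0.2*-681.772 = 127.2804


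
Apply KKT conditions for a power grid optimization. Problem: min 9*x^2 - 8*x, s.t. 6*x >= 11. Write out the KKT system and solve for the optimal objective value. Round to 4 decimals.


Step 1: Try lambda = 0 (constraint inactive).
x_unc = 8/(2*9) = 0.4444
Check: 6*0.4444 = 2.6664 < 11 -- violated!
Step 2: Constraint must be active: 6*x = 11
x* = 11/6 = 1.8333 (rounded; the exact value 11/6 is used below)
lambda = (2*9*(11/6) - 8)/6 = 4.1667
Step 3: Compute optimal value.
f(x*) = 9*(11/6)^2 - 8*(11/6) = 15.5833


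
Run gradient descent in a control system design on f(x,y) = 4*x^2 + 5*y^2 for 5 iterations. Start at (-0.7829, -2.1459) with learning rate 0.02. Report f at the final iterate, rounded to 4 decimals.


Gradient descent on f(x,y) = 4*x^2 + 5*y^2.
Starting point: (-0.7829, -2.1459), alpha = 0.02
Step 1: grad_x = 2*4*-0.7829 = -6.2632, grad_y = 2*5*-2.1459 = -21.459
  x_1 = -0.7829 - 0.02*-6.2632 = -0.6576
  y_1 = -2.1459 - 0.02*-21.459 = -1.7167
Step 2: grad_x = 2*4*-0.6576 = -5.2611, grad_y = 2*5*-1.7167 = -17.1672
  x_2 = -0.6576 - 0.02*-5.2611 = -0.5524
  y_2 = -1.7167 - 0.02*-17.1672 = -1.3734
Step 3: grad_x = 2*4*-0.5524 = -4.4193, grad_y = 2*5*-1.3734 = -13.7338
  x_3 = -0.5524 - 0.02*-4.4193 = -0.464
  y_3 = -1.3734 - 0.02*-13.7338 = -1.0987
Step 4: grad_x = 2*4*-0.464 = -3.7122, grad_y = 2*5*-1.0987 = -10.987
  x_4 = -0.464 - 0.02*-3.7122 = -0.3898
  y_4 = -1.0987 - 0.02*-10.987 = -0.879
Step 5: grad_x = 2*4*-0.3898 = -3.1183, grad_y = 2*5*-0.879 = -8.7896
  x_5 = -0.3898 - 0.02*-3.1183 = -0.3274
  y_5 = -0.879 - 0.02*-8.7896 = -0.7032
f(-0.3274, -0.7032) = 4*(-0.3274)^2 + 5*(-0.7032)^2 = 2.901


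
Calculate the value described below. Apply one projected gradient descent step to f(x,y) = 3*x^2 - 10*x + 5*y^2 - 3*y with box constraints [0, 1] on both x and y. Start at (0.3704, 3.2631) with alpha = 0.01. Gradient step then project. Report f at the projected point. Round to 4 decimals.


Step 1: Compute gradient at (0.3704, 3.2631).
grad_x = 2*3*0.3704 - 10 = -7.7776
grad_y = 2*5*3.2631 - 3 = 29.631
Step 2: Gradient step.
x_raw = 0.3704 - 0.01*-7.7776 = 0.4482
y_raw = 3.2631 - 0.01*29.631 = 2.9668
Step 3: Project onto [0, 1].
x_proj = clip(0.4482) = 0.4482
y_proj = clip(2.9668) = 1.0
Step 4: Evaluate f.
f(0.4482, 1.0) = -1.8792


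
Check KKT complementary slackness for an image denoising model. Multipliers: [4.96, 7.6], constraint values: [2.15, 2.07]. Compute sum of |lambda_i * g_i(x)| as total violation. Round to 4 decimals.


KKT complementary slackness check:
lambda_1 * g_1 = 4.96 * 2.15 = 10.664
lambda_2 * g_2 = 7.6 * 2.07 = 15.732
Total violation = 10.664 + 15.732 = 26.396


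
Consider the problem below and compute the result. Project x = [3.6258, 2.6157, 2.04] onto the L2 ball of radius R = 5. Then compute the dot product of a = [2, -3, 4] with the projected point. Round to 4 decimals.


Step 1: Compute ||x|| (intermediates to 6 decimals).
||x|| = sqrt(3.6258^2 + 2.6157^2 + 2.04^2) = 4.914256
Step 2: Project.
Since ||x|| <= R, proj = x (no scaling needed).
proj(x) = [3.6258, 2.6157, 2.04]
Step 3: Dot product.
a^T * proj(x) = 2*3.6258 - 3*2.6157 + 4*2.04 = 7.5645


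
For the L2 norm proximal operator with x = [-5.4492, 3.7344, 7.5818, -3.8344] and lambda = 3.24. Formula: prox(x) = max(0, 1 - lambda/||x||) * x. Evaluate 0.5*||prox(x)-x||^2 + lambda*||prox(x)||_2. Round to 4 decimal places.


Step 1: Compute ||x||.
||x|| = 10.7622
Step 2: Compute scaling factor.
scale = max(0, 1 - 3.24/10.7622) = 0.6989
Step 3: prox(x) = [-3.8087, 2.6101, 5.2993, -2.68]
||prox(x)|| = 7.5222
Step 4: Proximal objective.
0.5*||prox-x||^2 = 5.2488
lambda*||prox|| = 24.3719
Total = 29.6209


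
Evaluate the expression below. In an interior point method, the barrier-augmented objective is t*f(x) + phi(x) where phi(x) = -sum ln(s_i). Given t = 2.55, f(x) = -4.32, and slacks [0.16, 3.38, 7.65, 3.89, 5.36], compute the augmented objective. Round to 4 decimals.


Step 1: Compute log-barrier.
ln values: [-1.8326, 1.2179, 2.0347, 1.3584, 1.679]
phi = -(-1.8326 + 1.2179 + 2.0347 + 1.3584 + 1.679) = -4.4574
Step 2: Compute augmented objective.
t*f(x) = 2.55*-4.32 = -11.016
Total = -11.016 - 4.4574 = -15.4734


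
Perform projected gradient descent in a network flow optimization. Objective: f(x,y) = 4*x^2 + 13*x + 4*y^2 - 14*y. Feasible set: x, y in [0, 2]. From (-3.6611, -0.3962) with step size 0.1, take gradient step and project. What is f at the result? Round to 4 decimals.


Step 1: Compute gradient at (-3.6611, -0.3962).
grad_x = 2*4*-3.6611 + 13 = -16.2888
grad_y = 2*4*-0.3962 - 14 = -17.1696
Step 2: Gradient step.
x_raw = -3.6611 - 0.1*-16.2888 = -2.0322
y_raw = -0.3962 - 0.1*-17.1696 = 1.3208
Step 3: Project onto [0, 2].
x_proj = clip(-2.0322) = 0.0
y_proj = clip(1.3208) = 1.3208
Step 4: Evaluate f.
f(0.0, 1.3208) = -11.513


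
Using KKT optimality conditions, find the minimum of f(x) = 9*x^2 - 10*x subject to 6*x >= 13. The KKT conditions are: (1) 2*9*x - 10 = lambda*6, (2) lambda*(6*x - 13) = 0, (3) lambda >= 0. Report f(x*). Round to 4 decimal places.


Step 1: Try lambda = 0 (constraint inactive).
x_unc = 10/(2*9) = 0.5556
Check: 6*0.5556 = 3.3336 < 13 -- violated!
Step 2: Constraint must be active: 6*x = 13
x* = 13/6 = 2.1667 (rounded; the exact value 13/6 is used below)
lambda = (2*9*(13/6) - 10)/6 = 4.8333
Step 3: Compute optimal value.
f(x*) = 9*(13/6)^2 - 10*(13/6) = 20.5833


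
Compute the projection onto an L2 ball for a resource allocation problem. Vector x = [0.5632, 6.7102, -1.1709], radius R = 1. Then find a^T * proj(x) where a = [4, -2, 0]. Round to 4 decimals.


Step 1: Compute ||x|| (intermediates to 6 decimals).
||x|| = sqrt(0.5632^2 + 6.7102^2 + (-1.1709)^2) = 6.834836
Step 2: Project.
Since ||x|| > R, scale = R/||x|| = 1/6.834836 = 0.146309, proj(x) = scale * x
proj(x) = [0.082401, 0.981763, -0.171313]
Step 3: Dot product.
a^T * proj(x) = 4*0.082401 - 2*0.981763 + 0*(-0.171313) = -1.6339


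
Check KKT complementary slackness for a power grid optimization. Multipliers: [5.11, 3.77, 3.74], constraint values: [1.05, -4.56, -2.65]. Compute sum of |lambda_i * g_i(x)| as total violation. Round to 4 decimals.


KKT complementary slackness check:
lambda_1 * g_1 = 5.11 * 1.05 = 5.3655
lambda_2 * g_2 = 3.77 * -4.56 = -17.1912
lambda_3 * g_3 = 3.74 * -2.65 = -9.911
Total violation = 5.3655 + 17.1912 + 9.911 = 32.4677


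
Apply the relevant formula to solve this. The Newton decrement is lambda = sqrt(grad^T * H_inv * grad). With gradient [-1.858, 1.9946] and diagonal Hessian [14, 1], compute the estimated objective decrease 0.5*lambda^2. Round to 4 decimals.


Step 1: H is diagonal, so H^(-1) * g = [-0.1327, 1.9946].
Step 2: g^T H^(-1) g = sum_i g_i^2 / H_ii
  = (-1.858)^2/14 + (1.9946)^2/1
  = 0.2466 + 3.9784 = 4.225
Step 3: Objective decrease = 0.5 * g^T H^(-1) g = 2.1125


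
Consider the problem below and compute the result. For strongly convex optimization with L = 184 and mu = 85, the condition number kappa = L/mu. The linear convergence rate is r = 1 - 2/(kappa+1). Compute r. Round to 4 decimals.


Step 1: Compute the condition number.
kappa = L/mu = 184/85 = 2.1647
Step 2: Compute the convergence rate.
r = 1 - 2/(kappa + 1) = 1 - 2*mu/(L + mu) = (L - mu)/(L + mu) = 99/269 = 0.368


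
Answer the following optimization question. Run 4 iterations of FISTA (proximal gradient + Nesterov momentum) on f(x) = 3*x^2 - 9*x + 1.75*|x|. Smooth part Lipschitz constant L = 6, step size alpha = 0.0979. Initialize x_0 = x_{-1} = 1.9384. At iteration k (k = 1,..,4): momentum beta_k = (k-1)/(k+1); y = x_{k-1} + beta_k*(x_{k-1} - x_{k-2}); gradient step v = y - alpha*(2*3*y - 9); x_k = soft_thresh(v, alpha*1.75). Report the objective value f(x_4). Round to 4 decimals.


FISTA on f(x) = 3*x^2 - 9*x + 1.75*|x|
L = 6, alpha = 0.0979
Iteration 1: beta = 0.0, y = 1.9384 + 0.0*(1.9384 - 1.9384) = 1.9384
  grad(y) = 2.6304, v = y - alpha*grad = 1.6809
  prox(v) = soft_thresh(1.6809, 0.1713) = 1.5096
Iteration 2: beta = 0.3333, y = 1.5096 + 0.3333*(1.5096 - 1.9384) = 1.3666
  grad(y) = -0.8003, v = y - alpha*grad = 1.445
  prox(v) = soft_thresh(1.445, 0.1713) = 1.2736
Iteration 3: beta = 0.5, y = 1.2736 + 0.5*(1.2736 - 1.5096) = 1.1557
  grad(y) = -2.0659, v = y - alpha*grad = 1.3579
  prox(v) = soft_thresh(1.3579, 0.1713) = 1.1866
Iteration 4: beta = 0.6, y = 1.1866 + 0.6*(1.1866 - 1.2736) = 1.1344
  grad(y) = -2.1937, v = y - alpha*grad = 1.3491
  prox(v) = soft_thresh(1.3491, 0.1713) = 1.1778
f(x_4) = 3*1.1778^2 - 9*1.1778 + 1.75*|1.1778| = -4.3774


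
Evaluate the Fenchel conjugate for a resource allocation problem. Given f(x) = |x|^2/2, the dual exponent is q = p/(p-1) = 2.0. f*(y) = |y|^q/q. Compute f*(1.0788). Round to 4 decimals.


The conjugate exponent q satisfies 1/p + 1/q = 1.
p = 2, so q = 2/(2 - 1) = 2.0
|y|^q = 1.0788^2.0 = 1.1638
f*(1.0788) = 1.1638 / 2.0 = 0.5819


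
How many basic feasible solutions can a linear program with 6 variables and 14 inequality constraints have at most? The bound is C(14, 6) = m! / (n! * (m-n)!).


Each vertex corresponds to some choice of n active constraints out of m, so the number of vertices is at most C(m, n) = m! / (n!(m-n)!).
m = 14, n = 6
Numerator: 14 * 13 * 12 * 11 * 10 * 9
Denominator: 6! = 720
C(14, 6) = 3003


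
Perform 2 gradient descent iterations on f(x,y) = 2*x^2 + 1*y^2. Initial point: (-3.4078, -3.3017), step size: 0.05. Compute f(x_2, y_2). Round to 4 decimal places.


Gradient descent on f(x,y) = 2*x^2 + 1*y^2.
Starting point: (-3.4078, -3.3017), alpha = 0.05
Step 1: grad_x = 2*2*-3.4078 = -13.6312, grad_y = 2*1*-3.3017 = -6.6034
  x_1 = -3.4078 - 0.05*-13.6312 = -2.7262
  y_1 = -3.3017 - 0.05*-6.6034 = -2.9715
Step 2: grad_x = 2*2*-2.7262 = -10.905, grad_y = 2*1*-2.9715 = -5.9431
  x_2 = -2.7262 - 0.05*-10.905 = -2.181
  y_2 = -2.9715 - 0.05*-5.9431 = -2.6744
f(-2.181, -2.6744) = 2*(-2.181)^2 + 1*(-2.6744)^2 = 16.6657


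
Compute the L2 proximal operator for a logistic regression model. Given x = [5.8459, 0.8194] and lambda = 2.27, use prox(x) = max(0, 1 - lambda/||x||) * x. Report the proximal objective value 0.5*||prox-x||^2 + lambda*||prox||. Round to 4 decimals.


Step 1: Compute ||x||.
||x|| = 5.903
Step 2: Compute scaling factor.
scale = max(0, 1 - 2.27/5.903) = 0.6155
Step 3: prox(x) = [3.5979, 0.5043]
||prox(x)|| = 3.633
Step 4: Proximal objective.
0.5*||prox-x||^2 = 2.5765
lambda*||prox|| = 8.2469
Total = 10.8235


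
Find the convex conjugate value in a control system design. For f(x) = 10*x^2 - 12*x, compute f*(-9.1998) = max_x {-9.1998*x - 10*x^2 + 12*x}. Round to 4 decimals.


f*(y) = sup_x {y*x - a*x^2 - b*x} = sup_x {(y-b)*x - a*x^2}
FOC: (y - b) - 2a*x = 0 => x* = (y - b)/(2a)
x* = (-9.1998 + 12)/(2*10) = 0.14
f*(-9.1998) = (y-b)^2/(4a) = (-9.1998 + 12)^2/(4*10)
= 7.8411/40 = 0.196


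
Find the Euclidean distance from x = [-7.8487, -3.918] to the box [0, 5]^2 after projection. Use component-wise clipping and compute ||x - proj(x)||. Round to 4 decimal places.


Project each component onto [0, 5].
clip(-7.8487) = 0.0, clip(-3.918) = 0.0
Projection = [0.0, 0.0]
Squared diffs: [61.6021, 15.3507]
Distance = sqrt(76.9528) = 8.7723


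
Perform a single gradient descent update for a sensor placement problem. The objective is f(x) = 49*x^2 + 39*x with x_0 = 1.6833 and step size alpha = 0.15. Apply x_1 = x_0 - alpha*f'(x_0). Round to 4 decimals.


We compute the gradient at x_0 and apply the update.
f'(x) = 98*x + 39
f'(1.6833) = 98*1.6833 + 39 = 203.9634
x_1 = 1.6833 - 0.15*203.9634 = -28.9112


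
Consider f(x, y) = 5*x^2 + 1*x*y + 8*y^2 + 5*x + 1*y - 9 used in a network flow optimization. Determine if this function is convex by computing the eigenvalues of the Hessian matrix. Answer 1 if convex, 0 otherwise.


The Hessian of f(x,y) = 5*x^2 + 1*x*y + 8*y^2 + 5*x + 1*y - 9 is:
H = [[10, 1], [1, 16]]
Trace = 10 + 16 = 26
Determinant = 10*16 - (1)^2 = 159
Discriminant = (26)^2 - 4*159 = 40.0
Eigenvalues: lambda_1 = 9.8377, lambda_2 = 16.1623
The function is convex.

1


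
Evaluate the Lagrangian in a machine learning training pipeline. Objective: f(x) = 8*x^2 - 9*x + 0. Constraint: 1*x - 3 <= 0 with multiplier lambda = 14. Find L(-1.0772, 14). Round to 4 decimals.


Step 1: Evaluate f(x).
f(-1.0772) = 8*(-1.0772)^2 - 9*(-1.0772) + 0 = 18.9777
Step 2: Evaluate g(x).
g(-1.0772) = 1*-1.0772 - 3 = -4.0772
Step 3: Compute Lagrangian.
L = 18.9777 + 14*-4.0772 = -38.1031


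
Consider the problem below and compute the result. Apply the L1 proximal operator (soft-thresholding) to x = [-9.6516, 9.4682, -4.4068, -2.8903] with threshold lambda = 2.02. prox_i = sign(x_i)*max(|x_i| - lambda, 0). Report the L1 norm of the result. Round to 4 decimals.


Soft-thresholding with lambda = 2.02:
prox(-9.6516) = sign(-9.6516)*max(|-9.6516| - 2.02, 0) = -7.6316
prox(9.4682) = sign(9.4682)*max(|9.4682| - 2.02, 0) = 7.4482
prox(-4.4068) = sign(-4.4068)*max(|-4.4068| - 2.02, 0) = -2.3868
prox(-2.8903) = sign(-2.8903)*max(|-2.8903| - 2.02, 0) = -0.8703
prox(x) = [-7.6316, 7.4482, -2.3868, -0.8703]
||prox(x)||_1 = 7.6316 + 7.4482 + 2.3868 + 0.8703 = 18.3369


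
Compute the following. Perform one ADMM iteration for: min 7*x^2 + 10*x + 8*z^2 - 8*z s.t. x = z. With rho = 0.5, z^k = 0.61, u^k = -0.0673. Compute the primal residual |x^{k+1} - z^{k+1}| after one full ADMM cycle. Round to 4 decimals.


ADMM iteration with rho = 0.5, z^k = 0.61, u^k = -0.0673
Step 1: x-update.
Minimize 7*x^2 + 10*x + (0.5/2)*(x - 0.61 - 0.0673)^2
FOC: (2*7 + 0.5)*x = -10 + 0.5*(0.61 + 0.0673)
x^{k+1} = -0.6663
Step 2: z-update.
Minimize 8*z^2 - 8*z + (0.5/2)*(-0.6663 - z - 0.0673)^2
FOC: (2*8 + 0.5)*z = 8 + 0.5*(-0.6663 - 0.0673)
z^{k+1} = 0.4626
Step 3: u-update.
u^{k+1} = -0.0673 - 0.6663 - 0.4626 = -1.1962
Step 4: Primal residual = |-0.6663 - 0.4626| = 1.1289


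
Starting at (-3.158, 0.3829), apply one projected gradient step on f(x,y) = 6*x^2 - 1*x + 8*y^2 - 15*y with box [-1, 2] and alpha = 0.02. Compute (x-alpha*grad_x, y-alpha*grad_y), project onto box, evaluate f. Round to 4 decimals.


Step 1: Compute gradient at (-3.158, 0.3829).
grad_x = 2*6*-3.158 - 1 = -38.896
grad_y = 2*8*0.3829 - 15 = -8.8736
Step 2: Gradient step.
x_raw = -3.158 - 0.02*-38.896 = -2.3801
y_raw = 0.3829 - 0.02*-8.8736 = 0.5604
Step 3: Project onto [-1, 2].
x_proj = clip(-2.3801) = -1.0
y_proj = clip(0.5604) = 0.5604
Step 4: Evaluate f.
f(-1.0, 0.5604) = 1.1066


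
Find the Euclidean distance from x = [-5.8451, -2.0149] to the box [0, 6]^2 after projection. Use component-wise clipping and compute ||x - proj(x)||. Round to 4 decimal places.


Project each component onto [0, 6].
clip(-5.8451) = 0.0, clip(-2.0149) = 0.0
Projection = [0.0, 0.0]
Squared diffs: [34.1652, 4.0598]
Distance = sqrt(38.225) = 6.1826


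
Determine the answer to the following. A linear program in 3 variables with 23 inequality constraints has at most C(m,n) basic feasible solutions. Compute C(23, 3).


Each vertex corresponds to some choice of n active constraints out of m, so the number of vertices is at most C(m, n) = m! / (n!(m-n)!).
m = 23, n = 3
Numerator: 23 * 22 * 21
Denominator: 3! = 6
C(23, 3) = 1771


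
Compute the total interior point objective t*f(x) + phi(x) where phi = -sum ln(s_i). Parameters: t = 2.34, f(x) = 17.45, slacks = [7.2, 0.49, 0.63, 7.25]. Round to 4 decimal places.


Step 1: Compute log-barrier.
ln values: [1.9741, -0.7133, -0.462, 1.981]
phi = -(1.9741 - 0.7133 - 0.462 + 1.981) = -2.7797
Step 2: Compute augmented objective.
t*f(x) = 2.34*17.45 = 40.833
Total = 40.833 - 2.7797 = 38.0533


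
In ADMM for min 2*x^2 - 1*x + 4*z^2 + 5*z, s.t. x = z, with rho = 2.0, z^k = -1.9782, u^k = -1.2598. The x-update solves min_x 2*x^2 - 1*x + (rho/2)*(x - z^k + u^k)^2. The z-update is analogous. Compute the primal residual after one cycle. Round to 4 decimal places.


ADMM iteration with rho = 2.0, z^k = -1.9782, u^k = -1.2598
Step 1: x-update.
Minimize 2*x^2 - 1*x + (2.0/2)*(x + 1.9782 - 1.2598)^2
FOC: (2*2 + 2.0)*x = 1 + 2.0*(-1.9782 + 1.2598)
x^{k+1} = -0.0728
Step 2: z-update.
Minimize 4*z^2 + 5*z + (2.0/2)*(-0.0728 - z - 1.2598)^2
FOC: (2*4 + 2.0)*z = -5 + 2.0*(-0.0728 - 1.2598)
z^{k+1} = -0.7665
Step 3: u-update.
u^{k+1} = -1.2598 - 0.0728 + 0.7665 = -0.5661
Step 4: Primal residual = |-0.0728 + 0.7665| = 0.6937


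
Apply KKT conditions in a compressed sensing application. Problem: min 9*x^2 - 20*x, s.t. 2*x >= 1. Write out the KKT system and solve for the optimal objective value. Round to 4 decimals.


Step 1: Try lambda = 0 (constraint inactive).
Stationarity: 2*9*x - 20 = 0
x* = 20/(2*9) = 10/9 = 1.1111 (rounded; the exact value 10/9 is used below)
Check constraint: 2*1.1111 = 2.2222 >= 1 -- satisfied.
Step 2: Compute optimal value.
f(x*) = 9*(10/9)^2 - 20*(10/9) = -11.1111


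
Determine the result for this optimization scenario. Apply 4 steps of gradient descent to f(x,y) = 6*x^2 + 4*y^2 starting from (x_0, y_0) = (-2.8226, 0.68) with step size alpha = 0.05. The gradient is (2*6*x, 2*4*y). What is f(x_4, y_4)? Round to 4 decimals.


Gradient descent on f(x,y) = 6*x^2 + 4*y^2.
Starting point: (-2.8226, 0.68), alpha = 0.05
Step 1: grad_x = 2*6*-2.8226 = -33.8712, grad_y = 2*4*0.68 = 5.44
  x_1 = -2.8226 - 0.05*-33.8712 = -1.129
  y_1 = 0.68 - 0.05*5.44 = 0.408
Step 2: grad_x = 2*6*-1.129 = -13.5485, grad_y = 2*4*0.408 = 3.264
  x_2 = -1.129 - 0.05*-13.5485 = -0.4516
  y_2 = 0.408 - 0.05*3.264 = 0.2448
Step 3: grad_x = 2*6*-0.4516 = -5.4194, grad_y = 2*4*0.2448 = 1.9584
  x_3 = -0.4516 - 0.05*-5.4194 = -0.1806
  y_3 = 0.2448 - 0.05*1.9584 = 0.1469
Step 4: grad_x = 2*6*-0.1806 = -2.1678, grad_y = 2*4*0.1469 = 1.175
  x_4 = -0.1806 - 0.05*-2.1678 = -0.0723
  y_4 = 0.1469 - 0.05*1.175 = 0.0881
f(-0.0723, 0.0881) = 6*(-0.0723)^2 + 4*0.0881^2 = 0.0624


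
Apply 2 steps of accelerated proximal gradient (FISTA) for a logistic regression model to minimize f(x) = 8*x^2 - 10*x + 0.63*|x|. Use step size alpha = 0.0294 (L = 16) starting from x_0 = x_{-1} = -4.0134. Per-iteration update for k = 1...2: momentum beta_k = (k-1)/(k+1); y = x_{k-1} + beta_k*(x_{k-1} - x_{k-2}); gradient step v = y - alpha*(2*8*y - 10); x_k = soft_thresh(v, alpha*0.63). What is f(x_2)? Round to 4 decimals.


FISTA on f(x) = 8*x^2 - 10*x + 0.63*|x|
L = 16, alpha = 0.0294
Iteration 1: beta = 0.0, y = -4.0134 + 0.0*(-4.0134 + 4.0134) = -4.0134
  grad(y) = -74.2144, v = y - alpha*grad = -1.8315
  prox(v) = soft_thresh(-1.8315, 0.0185) = -1.813
Iteration 2: beta = 0.3333, y = -1.813 + 0.3333*(-1.813 + 4.0134) = -1.0795
  grad(y) = -27.272, v = y - alpha*grad = -0.2777
  prox(v) = soft_thresh(-0.2777, 0.0185) = -0.2592
f(x_2) = 8*(-0.2592)^2 - 10*(-0.2592) + 0.63*|-0.2592| = 3.2925


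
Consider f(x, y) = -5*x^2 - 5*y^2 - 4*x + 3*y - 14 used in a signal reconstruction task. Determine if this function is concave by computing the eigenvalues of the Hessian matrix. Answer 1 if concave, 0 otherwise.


The Hessian of f(x,y) = -5*x^2 - 5*y^2 - 4*x + 3*y - 14 is:
H = [[-10, 0], [0, -10]]
Trace = -10 - 10 = -20
Determinant = -10*-10 - (0)^2 = 100
Discriminant = (-20)^2 - 4*100 = 0.0
Eigenvalues: lambda_1 = -10.0, lambda_2 = -10.0
The function is concave.

1


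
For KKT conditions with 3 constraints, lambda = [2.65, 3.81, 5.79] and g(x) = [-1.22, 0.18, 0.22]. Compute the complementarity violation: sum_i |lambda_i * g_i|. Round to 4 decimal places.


KKT complementary slackness check:
lambda_1 * g_1 = 2.65 * -1.22 = -3.233
lambda_2 * g_2 = 3.81 * 0.18 = 0.6858
lambda_3 * g_3 = 5.79 * 0.22 = 1.2738
Total violation = 3.233 + 0.6858 + 1.2738 = 5.1926
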